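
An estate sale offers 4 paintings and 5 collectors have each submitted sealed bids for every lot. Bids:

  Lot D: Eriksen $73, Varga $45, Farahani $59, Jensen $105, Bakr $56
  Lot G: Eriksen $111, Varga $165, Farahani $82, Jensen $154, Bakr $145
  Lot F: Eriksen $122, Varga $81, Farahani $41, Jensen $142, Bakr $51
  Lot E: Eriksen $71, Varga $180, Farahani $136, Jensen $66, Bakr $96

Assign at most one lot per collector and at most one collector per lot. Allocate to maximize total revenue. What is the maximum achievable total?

Max total: $552

Optimal: Jensen→Lot D ($105), Bakr→Lot G ($145), Eriksen→Lot F ($122), Varga→Lot E ($180) — total 105+145+122+180 = $552.
Column-greedy (each lot in turn goes to its best remaining collector) gives $528, worse by 24.
Next-best assignment: Eriksen→Lot D, Bakr→Lot G, Jensen→Lot F, Varga→Lot E = $540.
Every other assignment is strictly worse.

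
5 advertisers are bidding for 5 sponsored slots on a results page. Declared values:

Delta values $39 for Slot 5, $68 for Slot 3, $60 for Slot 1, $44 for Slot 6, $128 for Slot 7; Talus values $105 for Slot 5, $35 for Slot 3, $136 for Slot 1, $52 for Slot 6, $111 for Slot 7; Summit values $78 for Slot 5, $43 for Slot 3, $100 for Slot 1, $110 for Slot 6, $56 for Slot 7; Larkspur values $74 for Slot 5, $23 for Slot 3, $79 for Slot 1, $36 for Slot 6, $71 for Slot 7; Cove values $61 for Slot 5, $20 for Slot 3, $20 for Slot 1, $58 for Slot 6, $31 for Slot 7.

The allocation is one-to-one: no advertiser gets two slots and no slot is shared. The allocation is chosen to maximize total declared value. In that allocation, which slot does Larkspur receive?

Larkspur receives Slot 5.

Optimal: Delta→Slot 7 ($128), Talus→Slot 1 ($136), Summit→Slot 6 ($110), Larkspur→Slot 5 ($74), Cove→Slot 3 ($20) — total 128+136+110+74+20 = $468.
Column-greedy (each slot in turn goes to its best remaining advertiser) gives $402, worse by 66.
Next-best assignment: Delta→Slot 7, Talus→Slot 1, Summit→Slot 6, Larkspur→Slot 3, Cove→Slot 5 = $458.
Swapping Larkspur↔Cove (Larkspur→Slot 3 $23, Cove→Slot 5 $61) loses 10.
Larkspur's own top slot is Slot 1 ($79), but forcing Larkspur→Slot 1 and reassigning the rest optimally gives only $442 — worse by 26.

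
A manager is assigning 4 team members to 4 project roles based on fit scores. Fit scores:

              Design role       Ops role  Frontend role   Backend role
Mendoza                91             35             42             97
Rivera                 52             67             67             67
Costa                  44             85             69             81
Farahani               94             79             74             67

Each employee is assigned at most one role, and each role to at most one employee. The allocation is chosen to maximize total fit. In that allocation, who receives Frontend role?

Optimal: Mendoza→Backend role (97 pts), Rivera→Frontend role (67 pts), Costa→Ops role (85 pts), Farahani→Design role (94 pts) — total 97+67+85+94 = 343 pts.
Row-greedy (each employee in turn takes its best remaining role) gives 327 pts, worse by 16.
Next-best assignment: Mendoza→Backend role, Rivera→Ops role, Costa→Frontend role, Farahani→Design role = 327 pts.
Swapping Mendoza↔Farahani (Mendoza→Design role 91 pts, Farahani→Backend role 67 pts) loses 33.
Rivera's own top role is Ops role (67 pts), but forcing Rivera→Ops role and reassigning the rest optimally gives only 327 pts — worse by 16.

Rivera receives Frontend role.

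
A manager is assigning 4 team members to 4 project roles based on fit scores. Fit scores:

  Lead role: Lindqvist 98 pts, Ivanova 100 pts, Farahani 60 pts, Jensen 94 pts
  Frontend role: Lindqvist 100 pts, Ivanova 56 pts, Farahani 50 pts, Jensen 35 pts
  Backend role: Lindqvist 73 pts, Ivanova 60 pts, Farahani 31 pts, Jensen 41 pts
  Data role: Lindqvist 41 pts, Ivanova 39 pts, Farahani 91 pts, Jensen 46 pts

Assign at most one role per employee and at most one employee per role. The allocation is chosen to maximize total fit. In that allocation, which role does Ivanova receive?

Ivanova receives Backend role.

This is a one-to-one assignment (maximum-weight bipartite matching).
Optimal: Lindqvist→Frontend role (100 pts), Ivanova→Backend role (60 pts), Farahani→Data role (91 pts), Jensen→Lead role (94 pts) — total 100+60+91+94 = 345 pts.
Max-entry greedy (repeatedly take the single best remaining cell) gives 332 pts, worse by 13.
Next-best assignment: Lindqvist→Frontend role, Ivanova→Lead role, Farahani→Data role, Jensen→Backend role = 332 pts.
No other one-to-one assignment exceeds 345 pts.
Ivanova's own top role is Lead role (100 pts), but forcing Ivanova→Lead role and reassigning the rest optimally gives only 332 pts — worse by 13.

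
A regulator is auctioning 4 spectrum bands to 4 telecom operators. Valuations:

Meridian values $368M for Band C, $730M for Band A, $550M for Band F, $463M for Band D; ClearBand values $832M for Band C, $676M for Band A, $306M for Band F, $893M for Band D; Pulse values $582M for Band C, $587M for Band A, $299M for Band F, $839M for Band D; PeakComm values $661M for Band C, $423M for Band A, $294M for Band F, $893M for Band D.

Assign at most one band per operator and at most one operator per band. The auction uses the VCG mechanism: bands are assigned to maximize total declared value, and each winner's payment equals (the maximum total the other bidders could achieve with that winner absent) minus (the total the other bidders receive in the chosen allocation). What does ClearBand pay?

Efficient allocation: Meridian→Band F ($550M), ClearBand→Band C ($832M), Pulse→Band A ($587M), PeakComm→Band D ($893M); total welfare W = $2862M.
ClearBand receives Band C at value $832M, so the others get W − 832 = $2030M.
Without ClearBand: best allocation of the remaining 3 bidders over all 4 bands is Meridian→Band A ($730M), Pulse→Band D ($839M), PeakComm→Band C ($661M), total $2230M.
VCG payment = (others' best without ClearBand) − (others' welfare with ClearBand) = 2230 − 2030 = $200M.

ClearBand pays $200M.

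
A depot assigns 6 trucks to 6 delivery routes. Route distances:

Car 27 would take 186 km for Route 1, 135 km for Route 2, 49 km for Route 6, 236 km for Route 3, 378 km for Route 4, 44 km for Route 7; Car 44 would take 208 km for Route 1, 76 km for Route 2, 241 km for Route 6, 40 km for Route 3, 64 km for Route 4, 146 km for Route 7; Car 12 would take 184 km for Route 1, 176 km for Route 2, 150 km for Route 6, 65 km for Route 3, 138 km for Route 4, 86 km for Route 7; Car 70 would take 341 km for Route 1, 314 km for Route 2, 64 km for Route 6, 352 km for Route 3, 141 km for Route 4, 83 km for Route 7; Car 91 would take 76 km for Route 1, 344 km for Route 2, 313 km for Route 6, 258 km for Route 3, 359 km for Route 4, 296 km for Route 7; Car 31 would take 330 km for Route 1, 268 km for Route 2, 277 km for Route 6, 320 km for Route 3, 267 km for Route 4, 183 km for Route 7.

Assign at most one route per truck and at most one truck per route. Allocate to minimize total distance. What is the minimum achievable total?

Minimum total: 581 km

Optimal: Car 27→Route 7 (44 km), Car 44→Route 4 (64 km), Car 12→Route 3 (65 km), Car 70→Route 6 (64 km), Car 91→Route 1 (76 km), Car 31→Route 2 (268 km) — total 44+64+65+64+76+268 = 581 km.
Min-entry greedy (repeatedly take the single cheapest remaining cell) gives 630 km, worse by 49.
Next-best assignment: Car 27→Route 2, Car 44→Route 4, Car 12→Route 3, Car 70→Route 6, Car 91→Route 1, Car 31→Route 7 = 587 km.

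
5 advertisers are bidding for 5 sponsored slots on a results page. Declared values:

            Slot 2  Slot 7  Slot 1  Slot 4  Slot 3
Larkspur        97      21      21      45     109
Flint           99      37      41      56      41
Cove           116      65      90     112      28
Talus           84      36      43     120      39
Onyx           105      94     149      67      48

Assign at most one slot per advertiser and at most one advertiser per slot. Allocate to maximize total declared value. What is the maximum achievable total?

Optimal: Larkspur→Slot 3 ($109), Flint→Slot 2 ($99), Cove→Slot 7 ($65), Talus→Slot 4 ($120), Onyx→Slot 1 ($149) — total 109+99+65+120+149 = $542.
Column-greedy (each slot in turn goes to its best remaining advertiser) gives $418, worse by 124.

Maximum total: $542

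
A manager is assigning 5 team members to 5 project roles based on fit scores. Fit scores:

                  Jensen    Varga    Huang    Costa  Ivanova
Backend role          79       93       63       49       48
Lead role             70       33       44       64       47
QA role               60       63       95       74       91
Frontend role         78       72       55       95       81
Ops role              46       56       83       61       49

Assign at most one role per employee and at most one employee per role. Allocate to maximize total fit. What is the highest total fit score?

Maximum total: 432 pts

Optimal: Jensen→Lead role (70 pts), Varga→Backend role (93 pts), Huang→Ops role (83 pts), Costa→Frontend role (95 pts), Ivanova→QA role (91 pts) — total 70+93+83+95+91 = 432 pts.
Next-best assignment: Jensen→Frontend role, Varga→Backend role, Huang→Ops role, Costa→Lead role, Ivanova→QA role = 409 pts.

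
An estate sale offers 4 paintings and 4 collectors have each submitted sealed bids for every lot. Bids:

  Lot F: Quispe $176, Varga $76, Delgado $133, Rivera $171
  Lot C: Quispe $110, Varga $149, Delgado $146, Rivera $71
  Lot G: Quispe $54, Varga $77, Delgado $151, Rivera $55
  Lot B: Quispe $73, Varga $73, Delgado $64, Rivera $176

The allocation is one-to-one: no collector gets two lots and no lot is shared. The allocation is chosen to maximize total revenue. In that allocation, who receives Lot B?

Rivera receives Lot B.

Optimal: Quispe→Lot F ($176), Varga→Lot C ($149), Delgado→Lot G ($151), Rivera→Lot B ($176) — total 176+149+151+176 = $652.
Swapping Rivera↔Quispe (Rivera→Lot F $171, Quispe→Lot B $73) loses 108.
Every other assignment is strictly worse.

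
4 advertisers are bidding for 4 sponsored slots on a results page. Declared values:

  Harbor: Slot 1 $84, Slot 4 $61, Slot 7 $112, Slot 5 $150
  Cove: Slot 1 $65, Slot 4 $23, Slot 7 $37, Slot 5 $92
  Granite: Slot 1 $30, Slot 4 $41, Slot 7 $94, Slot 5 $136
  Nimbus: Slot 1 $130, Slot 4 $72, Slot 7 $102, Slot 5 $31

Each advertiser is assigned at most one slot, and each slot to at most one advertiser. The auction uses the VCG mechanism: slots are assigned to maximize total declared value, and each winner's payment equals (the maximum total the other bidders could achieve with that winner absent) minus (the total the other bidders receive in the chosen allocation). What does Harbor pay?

Efficient allocation: Harbor→Slot 7 ($112), Cove→Slot 4 ($23), Granite→Slot 5 ($136), Nimbus→Slot 1 ($130); total welfare W = $401.
Harbor receives Slot 7 at value $112, so the others get W − 112 = $289.
Without Harbor: best allocation of the remaining 3 bidders over all 4 slots is Cove→Slot 5 ($92), Granite→Slot 7 ($94), Nimbus→Slot 1 ($130), total $316.
VCG payment = (others' best without Harbor) − (others' welfare with Harbor) = 316 − 289 = $27.

Harbor pays $27.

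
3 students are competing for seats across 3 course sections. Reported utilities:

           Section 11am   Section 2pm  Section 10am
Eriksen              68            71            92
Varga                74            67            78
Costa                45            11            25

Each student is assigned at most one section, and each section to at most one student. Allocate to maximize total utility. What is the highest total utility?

Optimal: Eriksen→Section 10am (92 points), Varga→Section 2pm (67 points), Costa→Section 11am (45 points) — total 92+67+45 = 204 points.
Row-greedy (each student in turn takes its best remaining section) gives 177 points, worse by 27.
Swapping Eriksen↔Varga (Eriksen→Section 2pm 71 points, Varga→Section 10am 78 points) loses 10.
No other one-to-one assignment exceeds 204 points.

Maximum total: 204 points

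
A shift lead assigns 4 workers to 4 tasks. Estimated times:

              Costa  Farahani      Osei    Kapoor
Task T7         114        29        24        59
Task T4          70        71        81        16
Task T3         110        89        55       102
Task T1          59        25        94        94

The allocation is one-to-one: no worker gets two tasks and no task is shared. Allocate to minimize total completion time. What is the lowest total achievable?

This is the linear assignment problem.
Optimal: Costa→Task T1 (59 min), Farahani→Task T7 (29 min), Osei→Task T3 (55 min), Kapoor→Task T4 (16 min) — total 59+29+55+16 = 159 min.
Column-greedy (each task in turn goes to its cheapest remaining worker) gives 188 min, worse by 29.

Min total: 159 min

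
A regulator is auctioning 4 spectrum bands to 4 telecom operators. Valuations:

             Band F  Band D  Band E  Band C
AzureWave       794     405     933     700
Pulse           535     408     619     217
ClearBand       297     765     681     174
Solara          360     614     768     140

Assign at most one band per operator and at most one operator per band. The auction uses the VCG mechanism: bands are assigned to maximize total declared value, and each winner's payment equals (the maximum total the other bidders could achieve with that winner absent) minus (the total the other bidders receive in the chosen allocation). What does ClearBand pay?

ClearBand pays $79M.

Efficient allocation: AzureWave→Band C ($700M), Pulse→Band F ($535M), ClearBand→Band D ($765M), Solara→Band E ($768M); total welfare W = $2768M.
ClearBand receives Band D at value $765M, so the others get W − 765 = $2003M.
Without ClearBand: best allocation of the remaining 3 bidders over all 4 bands is AzureWave→Band E ($933M), Pulse→Band F ($535M), Solara→Band D ($614M), total $2082M.
VCG payment = (others' best without ClearBand) − (others' welfare with ClearBand) = 2082 − 2003 = $79M.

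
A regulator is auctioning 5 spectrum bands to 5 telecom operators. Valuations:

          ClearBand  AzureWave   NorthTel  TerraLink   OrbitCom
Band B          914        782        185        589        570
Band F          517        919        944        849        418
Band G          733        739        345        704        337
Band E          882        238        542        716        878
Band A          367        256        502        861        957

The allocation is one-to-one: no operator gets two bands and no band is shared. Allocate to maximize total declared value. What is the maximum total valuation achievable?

This is the linear assignment problem.
Optimal: ClearBand→Band B ($914M), AzureWave→Band G ($739M), NorthTel→Band F ($944M), TerraLink→Band A ($861M), OrbitCom→Band E ($878M) — total 914+739+944+861+878 = $4336M.
Max-entry greedy (repeatedly take the single best remaining cell) gives $4270M, worse by 66.
Next-best assignment: ClearBand→Band B, AzureWave→Band G, NorthTel→Band F, TerraLink→Band E, OrbitCom→Band A = $4270M.
Every other assignment is strictly worse.

Maximum total: $4336M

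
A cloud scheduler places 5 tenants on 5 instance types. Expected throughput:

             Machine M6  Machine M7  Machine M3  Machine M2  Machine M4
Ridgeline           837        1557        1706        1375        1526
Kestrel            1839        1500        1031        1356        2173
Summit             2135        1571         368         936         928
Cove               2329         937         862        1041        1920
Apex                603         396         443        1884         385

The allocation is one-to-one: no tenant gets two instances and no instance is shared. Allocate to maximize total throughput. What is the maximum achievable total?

Maximum total: 9663 ops/s

Optimal: Ridgeline→Machine M3 (1706 ops/s), Kestrel→Machine M4 (2173 ops/s), Summit→Machine M7 (1571 ops/s), Cove→Machine M6 (2329 ops/s), Apex→Machine M2 (1884 ops/s) — total 1706+2173+1571+2329+1884 = 9663 ops/s.
Row-greedy (each tenant in turn takes its best remaining instance) gives 7451 ops/s, worse by 2212.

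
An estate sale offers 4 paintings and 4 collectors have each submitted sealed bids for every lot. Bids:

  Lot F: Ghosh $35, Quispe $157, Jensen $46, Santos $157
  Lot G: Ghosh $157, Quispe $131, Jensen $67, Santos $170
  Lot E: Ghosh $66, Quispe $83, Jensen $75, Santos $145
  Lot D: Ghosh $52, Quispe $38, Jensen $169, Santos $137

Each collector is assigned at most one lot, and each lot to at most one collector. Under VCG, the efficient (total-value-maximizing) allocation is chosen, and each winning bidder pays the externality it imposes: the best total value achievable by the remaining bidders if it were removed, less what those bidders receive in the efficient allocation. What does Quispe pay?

Efficient allocation: Ghosh→Lot G ($157), Quispe→Lot F ($157), Jensen→Lot D ($169), Santos→Lot E ($145); total welfare W = $628.
Quispe receives Lot F at value $157, so the others get W − 157 = $471.
Without Quispe: best allocation of the remaining 3 bidders over all 4 lots is Ghosh→Lot G ($157), Jensen→Lot D ($169), Santos→Lot F ($157), total $483.
VCG payment = (others' best without Quispe) − (others' welfare with Quispe) = 483 − 471 = $12.

Quispe pays $12.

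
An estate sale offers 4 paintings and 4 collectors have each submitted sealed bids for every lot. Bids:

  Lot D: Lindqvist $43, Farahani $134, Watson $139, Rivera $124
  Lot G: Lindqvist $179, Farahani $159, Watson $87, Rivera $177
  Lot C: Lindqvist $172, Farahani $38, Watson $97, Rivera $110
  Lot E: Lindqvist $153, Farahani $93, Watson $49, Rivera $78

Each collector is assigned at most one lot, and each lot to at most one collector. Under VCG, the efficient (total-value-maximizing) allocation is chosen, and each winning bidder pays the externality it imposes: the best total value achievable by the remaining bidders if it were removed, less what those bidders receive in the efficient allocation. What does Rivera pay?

Efficient allocation: Lindqvist→Lot C ($172), Farahani→Lot E ($93), Watson→Lot D ($139), Rivera→Lot G ($177); total welfare W = $581.
Rivera receives Lot G at value $177, so the others get W − 177 = $404.
Without Rivera: best allocation of the remaining 3 bidders over all 4 lots is Lindqvist→Lot C ($172), Farahani→Lot G ($159), Watson→Lot D ($139), total $470.
VCG payment = (others' best without Rivera) − (others' welfare with Rivera) = 470 − 404 = $66.

Rivera pays $66.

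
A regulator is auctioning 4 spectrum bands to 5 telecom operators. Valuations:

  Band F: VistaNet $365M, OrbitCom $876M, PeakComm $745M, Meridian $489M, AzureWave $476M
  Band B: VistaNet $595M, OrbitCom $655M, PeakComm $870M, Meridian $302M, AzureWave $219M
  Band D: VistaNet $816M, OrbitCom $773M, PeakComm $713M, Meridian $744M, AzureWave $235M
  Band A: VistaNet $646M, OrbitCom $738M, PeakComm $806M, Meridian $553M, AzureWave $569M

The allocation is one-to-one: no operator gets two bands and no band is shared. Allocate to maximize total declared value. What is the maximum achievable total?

Maximum total: $3136M

Optimal: OrbitCom→Band F ($876M), PeakComm→Band B ($870M), Meridian→Band D ($744M), VistaNet→Band A ($646M) — total 876+870+744+646 = $3136M.
Row-greedy (each operator in turn takes its best remaining band) gives $3115M, worse by 21.
No other one-to-one assignment exceeds $3136M.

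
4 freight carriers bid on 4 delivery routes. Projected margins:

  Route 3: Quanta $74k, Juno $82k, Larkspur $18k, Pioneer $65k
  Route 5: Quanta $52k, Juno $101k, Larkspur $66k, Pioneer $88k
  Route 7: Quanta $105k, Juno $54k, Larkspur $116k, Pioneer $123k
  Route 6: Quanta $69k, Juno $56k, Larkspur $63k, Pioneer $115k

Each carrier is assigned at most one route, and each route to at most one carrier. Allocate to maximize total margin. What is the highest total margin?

Maximum total: $406k

Optimal: Quanta→Route 3 ($74k), Juno→Route 5 ($101k), Larkspur→Route 7 ($116k), Pioneer→Route 6 ($115k) — total 74+101+116+115 = $406k.
Max-entry greedy (repeatedly take the single best remaining cell) gives $361k, worse by 45.
Next-best assignment: Quanta→Route 7, Juno→Route 3, Larkspur→Route 5, Pioneer→Route 6 = $368k.
Swapping Larkspur↔Pioneer (Larkspur→Route 6 $63k, Pioneer→Route 7 $123k) loses 45.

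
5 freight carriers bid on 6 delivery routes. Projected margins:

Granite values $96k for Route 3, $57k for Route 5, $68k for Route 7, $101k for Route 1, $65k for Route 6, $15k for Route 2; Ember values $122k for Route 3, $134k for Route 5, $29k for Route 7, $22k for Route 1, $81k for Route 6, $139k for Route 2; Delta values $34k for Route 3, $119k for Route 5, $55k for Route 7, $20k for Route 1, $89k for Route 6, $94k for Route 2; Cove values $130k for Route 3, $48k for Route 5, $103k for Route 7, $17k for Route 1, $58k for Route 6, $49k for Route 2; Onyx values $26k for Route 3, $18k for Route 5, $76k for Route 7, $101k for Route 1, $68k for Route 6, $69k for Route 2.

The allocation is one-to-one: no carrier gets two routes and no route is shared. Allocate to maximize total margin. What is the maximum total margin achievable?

Optimal: Granite→Route 1 ($101k), Ember→Route 2 ($139k), Delta→Route 5 ($119k), Cove→Route 3 ($130k), Onyx→Route 7 ($76k) — total 101+139+119+130+76 = $565k.
Column-greedy (each route in turn goes to its best remaining carrier) gives $530k, worse by 35.
Every other assignment is strictly worse.

Max total: $565k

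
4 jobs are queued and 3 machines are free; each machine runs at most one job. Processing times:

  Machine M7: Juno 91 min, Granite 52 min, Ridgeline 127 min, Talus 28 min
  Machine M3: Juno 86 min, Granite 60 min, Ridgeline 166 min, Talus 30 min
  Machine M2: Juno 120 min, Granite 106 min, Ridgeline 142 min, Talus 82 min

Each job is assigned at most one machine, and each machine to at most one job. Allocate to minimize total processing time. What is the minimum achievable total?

This is the linear assignment problem.
Optimal: Granite→Machine M7 (52 min), Talus→Machine M3 (30 min), Juno→Machine M2 (120 min) — total 52+30+120 = 202 min.
Column-greedy (each machine in turn goes to its cheapest remaining job) gives 208 min, worse by 6.

Min total: 202 min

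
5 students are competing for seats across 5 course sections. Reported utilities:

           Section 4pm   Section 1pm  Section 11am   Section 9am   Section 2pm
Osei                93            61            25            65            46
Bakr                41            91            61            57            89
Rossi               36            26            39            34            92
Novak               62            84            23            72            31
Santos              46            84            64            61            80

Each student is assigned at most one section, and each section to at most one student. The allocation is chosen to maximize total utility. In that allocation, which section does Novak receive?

Treat this as an assignment problem: match each student to one section.
Optimal: Osei→Section 4pm (93 points), Bakr→Section 1pm (91 points), Rossi→Section 2pm (92 points), Novak→Section 9am (72 points), Santos→Section 11am (64 points) — total 93+91+92+72+64 = 412 points.
Novak's own top section is Section 1pm (84 points), but forcing Novak→Section 1pm and reassigning the rest optimally gives only 391 points — worse by 21.

Novak receives Section 9am.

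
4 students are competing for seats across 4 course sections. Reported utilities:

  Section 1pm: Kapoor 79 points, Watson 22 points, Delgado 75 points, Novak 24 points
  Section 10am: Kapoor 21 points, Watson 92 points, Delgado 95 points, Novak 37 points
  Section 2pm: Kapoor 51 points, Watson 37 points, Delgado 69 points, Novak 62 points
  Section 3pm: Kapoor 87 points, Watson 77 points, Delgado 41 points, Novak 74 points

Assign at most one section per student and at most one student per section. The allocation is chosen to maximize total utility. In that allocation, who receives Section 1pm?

Delgado receives Section 1pm.

This is a one-to-one assignment (maximum-weight bipartite matching).
Optimal: Kapoor→Section 3pm (87 points), Watson→Section 10am (92 points), Delgado→Section 1pm (75 points), Novak→Section 2pm (62 points) — total 87+92+75+62 = 316 points.
Column-greedy (each section in turn goes to its best remaining student) gives 313 points, worse by 3.
Next-best assignment: Kapoor→Section 1pm, Watson→Section 10am, Delgado→Section 2pm, Novak→Section 3pm = 314 points.
Swapping Delgado↔Kapoor (Delgado→Section 3pm 41 points, Kapoor→Section 1pm 79 points) loses 42.
No other one-to-one assignment exceeds 316 points.
Delgado's own top section is Section 10am (95 points), but forcing Delgado→Section 10am and reassigning the rest optimally gives only 313 points — worse by 3.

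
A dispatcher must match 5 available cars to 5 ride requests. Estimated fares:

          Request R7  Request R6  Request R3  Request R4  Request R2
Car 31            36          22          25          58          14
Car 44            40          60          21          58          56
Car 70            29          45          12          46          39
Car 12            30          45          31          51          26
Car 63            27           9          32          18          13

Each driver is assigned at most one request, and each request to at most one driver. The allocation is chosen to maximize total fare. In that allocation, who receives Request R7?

Car 12 receives Request R7.

Optimal: Car 31→Request R4 ($58), Car 44→Request R2 ($56), Car 70→Request R6 ($45), Car 12→Request R7 ($30), Car 63→Request R3 ($32) — total 58+56+45+30+32 = $221.
Column-greedy (each request in turn goes to its best remaining driver) gives $201, worse by 20.
Swapping Car 44↔Car 70 (Car 44→Request R6 $60, Car 70→Request R2 $39) loses 2.
Car 12's own top request is Request R4 ($51), but forcing Car 12→Request R4 and reassigning the rest optimally gives only $220 — worse by 1.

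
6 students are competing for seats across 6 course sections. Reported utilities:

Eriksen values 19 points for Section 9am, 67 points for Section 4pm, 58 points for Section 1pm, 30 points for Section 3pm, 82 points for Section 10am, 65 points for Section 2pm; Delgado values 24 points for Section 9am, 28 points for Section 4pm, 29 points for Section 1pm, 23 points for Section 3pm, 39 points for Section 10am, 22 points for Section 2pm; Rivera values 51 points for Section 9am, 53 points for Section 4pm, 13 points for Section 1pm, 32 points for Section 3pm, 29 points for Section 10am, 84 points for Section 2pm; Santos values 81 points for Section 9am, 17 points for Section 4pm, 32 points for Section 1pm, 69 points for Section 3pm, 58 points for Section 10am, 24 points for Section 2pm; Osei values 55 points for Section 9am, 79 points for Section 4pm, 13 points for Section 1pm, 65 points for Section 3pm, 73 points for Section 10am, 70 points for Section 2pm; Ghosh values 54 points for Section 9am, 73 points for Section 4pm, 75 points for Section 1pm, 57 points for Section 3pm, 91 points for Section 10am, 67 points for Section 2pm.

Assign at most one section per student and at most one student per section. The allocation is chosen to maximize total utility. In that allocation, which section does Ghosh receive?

Ghosh receives Section 1pm.

Optimal: Eriksen→Section 10am (82 points), Delgado→Section 3pm (23 points), Rivera→Section 2pm (84 points), Santos→Section 9am (81 points), Osei→Section 4pm (79 points), Ghosh→Section 1pm (75 points) — total 82+23+84+81+79+75 = 424 points.
Column-greedy (each section in turn goes to its best remaining student) gives 371 points, worse by 53.
Next-best assignment: Eriksen→Section 4pm, Delgado→Section 1pm, Rivera→Section 2pm, Santos→Section 9am, Osei→Section 3pm, Ghosh→Section 10am = 417 points.
Swapping Santos↔Osei (Santos→Section 4pm 17 points, Osei→Section 9am 55 points) loses 88.
Ghosh's own top section is Section 10am (91 points), but forcing Ghosh→Section 10am and reassigning the rest optimally gives only 417 points — worse by 7.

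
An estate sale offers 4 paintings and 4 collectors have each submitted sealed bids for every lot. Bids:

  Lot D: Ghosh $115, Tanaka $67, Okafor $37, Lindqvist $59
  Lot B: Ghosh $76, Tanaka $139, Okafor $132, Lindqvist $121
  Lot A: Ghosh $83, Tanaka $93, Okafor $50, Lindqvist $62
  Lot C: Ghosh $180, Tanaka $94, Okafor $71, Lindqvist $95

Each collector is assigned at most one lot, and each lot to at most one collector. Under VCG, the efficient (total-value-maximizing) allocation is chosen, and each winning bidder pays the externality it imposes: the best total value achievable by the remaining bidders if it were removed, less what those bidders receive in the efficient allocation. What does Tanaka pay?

Efficient allocation: Ghosh→Lot C ($180), Tanaka→Lot A ($93), Okafor→Lot B ($132), Lindqvist→Lot D ($59); total welfare W = $464.
Tanaka receives Lot A at value $93, so the others get W − 93 = $371.
Without Tanaka: best allocation of the remaining 3 bidders over all 4 lots is Ghosh→Lot C ($180), Okafor→Lot B ($132), Lindqvist→Lot A ($62), total $374.
VCG payment = (others' best without Tanaka) − (others' welfare with Tanaka) = 374 − 371 = $3.

Tanaka pays $3.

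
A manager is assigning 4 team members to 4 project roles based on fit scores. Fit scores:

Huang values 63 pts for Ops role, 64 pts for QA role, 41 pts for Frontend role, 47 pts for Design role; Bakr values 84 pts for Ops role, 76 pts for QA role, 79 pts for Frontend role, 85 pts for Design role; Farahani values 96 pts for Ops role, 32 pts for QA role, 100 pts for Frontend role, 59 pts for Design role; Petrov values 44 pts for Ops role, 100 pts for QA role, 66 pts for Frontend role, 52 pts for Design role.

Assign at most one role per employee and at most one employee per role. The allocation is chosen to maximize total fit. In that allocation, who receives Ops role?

Optimal: Huang→Ops role (63 pts), Bakr→Design role (85 pts), Farahani→Frontend role (100 pts), Petrov→QA role (100 pts) — total 63+85+100+100 = 348 pts.
Column-greedy (each role in turn goes to its best remaining employee) gives 322 pts, worse by 26.
Every other assignment is strictly worse.
Huang's own top role is QA role (64 pts), but forcing Huang→QA role and reassigning the rest optimally gives only 311 pts — worse by 37.

Huang receives Ops role.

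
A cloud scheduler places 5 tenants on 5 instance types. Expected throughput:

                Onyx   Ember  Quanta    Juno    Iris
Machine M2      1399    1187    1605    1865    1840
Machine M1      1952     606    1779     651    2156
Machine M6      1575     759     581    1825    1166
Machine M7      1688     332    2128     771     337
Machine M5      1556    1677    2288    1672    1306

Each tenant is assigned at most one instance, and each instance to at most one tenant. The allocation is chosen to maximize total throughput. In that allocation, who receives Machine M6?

Juno receives Machine M6.

Optimal: Onyx→Machine M1 (1952 ops/s), Ember→Machine M5 (1677 ops/s), Quanta→Machine M7 (2128 ops/s), Juno→Machine M6 (1825 ops/s), Iris→Machine M2 (1840 ops/s) — total 1952+1677+2128+1825+1840 = 9422 ops/s.
Next-best assignment: Onyx→Machine M6, Ember→Machine M5, Quanta→Machine M7, Juno→Machine M2, Iris→Machine M1 = 9401 ops/s.
Juno's own top instance is Machine M2 (1865 ops/s), but forcing Juno→Machine M2 and reassigning the rest optimally gives only 9401 ops/s — worse by 21.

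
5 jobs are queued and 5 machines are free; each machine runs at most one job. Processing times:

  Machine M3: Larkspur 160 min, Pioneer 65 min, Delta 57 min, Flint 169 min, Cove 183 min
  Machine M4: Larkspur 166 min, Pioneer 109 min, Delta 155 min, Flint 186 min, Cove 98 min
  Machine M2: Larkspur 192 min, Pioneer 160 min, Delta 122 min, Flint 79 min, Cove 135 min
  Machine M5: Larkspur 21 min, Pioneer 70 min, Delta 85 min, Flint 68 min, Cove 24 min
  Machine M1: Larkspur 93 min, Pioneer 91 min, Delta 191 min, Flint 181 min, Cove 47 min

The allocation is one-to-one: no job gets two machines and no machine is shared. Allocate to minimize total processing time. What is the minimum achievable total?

Minimum total: 313 min

Optimal: Larkspur→Machine M5 (21 min), Pioneer→Machine M4 (109 min), Delta→Machine M3 (57 min), Flint→Machine M2 (79 min), Cove→Machine M1 (47 min) — total 21+109+57+79+47 = 313 min.
Column-greedy (each machine in turn goes to its cheapest remaining job) gives 346 min, worse by 33.
Next-best assignment: Larkspur→Machine M5, Pioneer→Machine M1, Delta→Machine M3, Flint→Machine M2, Cove→Machine M4 = 346 min.
Swapping Flint↔Pioneer (Flint→Machine M4 186 min, Pioneer→Machine M2 160 min) adds 158.
No other one-to-one assignment undercuts 313 min.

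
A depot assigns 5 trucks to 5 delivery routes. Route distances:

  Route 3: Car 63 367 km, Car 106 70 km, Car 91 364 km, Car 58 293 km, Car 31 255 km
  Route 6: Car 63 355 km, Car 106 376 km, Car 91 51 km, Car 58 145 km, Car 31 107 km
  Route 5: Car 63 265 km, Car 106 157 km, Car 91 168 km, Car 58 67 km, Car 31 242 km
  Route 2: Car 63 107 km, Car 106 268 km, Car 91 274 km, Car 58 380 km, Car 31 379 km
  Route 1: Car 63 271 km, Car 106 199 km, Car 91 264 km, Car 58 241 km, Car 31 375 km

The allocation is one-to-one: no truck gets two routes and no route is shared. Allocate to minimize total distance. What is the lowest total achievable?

Min total: 615 km

Optimal: Car 63→Route 2 (107 km), Car 106→Route 3 (70 km), Car 91→Route 1 (264 km), Car 58→Route 5 (67 km), Car 31→Route 6 (107 km) — total 107+70+264+67+107 = 615 km.
Min-entry greedy (repeatedly take the single cheapest remaining cell) gives 670 km, worse by 55.
Every other assignment is strictly worse.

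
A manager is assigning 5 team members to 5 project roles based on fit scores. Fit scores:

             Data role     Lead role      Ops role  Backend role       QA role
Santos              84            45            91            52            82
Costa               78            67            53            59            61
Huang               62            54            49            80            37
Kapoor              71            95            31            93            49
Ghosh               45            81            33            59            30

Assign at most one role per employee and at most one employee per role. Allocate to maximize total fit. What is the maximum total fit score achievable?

This is the linear assignment problem.
Optimal: Santos→Ops role (91 pts), Costa→QA role (61 pts), Huang→Data role (62 pts), Kapoor→Backend role (93 pts), Ghosh→Lead role (81 pts) — total 91+61+62+93+81 = 388 pts.
Column-greedy (each role in turn goes to its best remaining employee) gives 342 pts, worse by 46.
No other one-to-one assignment exceeds 388 pts.

Max total: 388 pts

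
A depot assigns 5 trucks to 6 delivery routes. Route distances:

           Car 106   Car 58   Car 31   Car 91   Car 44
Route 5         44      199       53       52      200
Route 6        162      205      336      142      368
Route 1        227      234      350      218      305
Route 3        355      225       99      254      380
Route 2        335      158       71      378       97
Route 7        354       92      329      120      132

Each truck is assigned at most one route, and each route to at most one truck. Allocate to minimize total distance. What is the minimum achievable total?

This is a one-to-one assignment (minimum-cost bipartite matching).
Optimal: Car 106→Route 5 (44 km), Car 58→Route 7 (92 km), Car 31→Route 3 (99 km), Car 91→Route 6 (142 km), Car 44→Route 2 (97 km) — total 44+92+99+142+97 = 474 km.
Next-best assignment: Car 106→Route 6, Car 58→Route 7, Car 31→Route 3, Car 91→Route 5, Car 44→Route 2 = 502 km.
Every other assignment is strictly worse.

Minimum total: 474 km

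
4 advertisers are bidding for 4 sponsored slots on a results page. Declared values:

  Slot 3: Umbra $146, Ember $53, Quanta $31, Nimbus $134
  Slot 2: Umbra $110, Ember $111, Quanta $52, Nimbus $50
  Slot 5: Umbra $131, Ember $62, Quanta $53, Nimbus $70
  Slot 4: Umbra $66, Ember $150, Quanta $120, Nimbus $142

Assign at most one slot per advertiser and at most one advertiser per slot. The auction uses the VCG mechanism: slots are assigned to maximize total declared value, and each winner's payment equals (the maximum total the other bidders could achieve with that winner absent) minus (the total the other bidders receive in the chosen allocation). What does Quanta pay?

Efficient allocation: Umbra→Slot 5 ($131), Ember→Slot 2 ($111), Quanta→Slot 4 ($120), Nimbus→Slot 3 ($134); total welfare W = $496.
Quanta receives Slot 4 at value $120, so the others get W − 120 = $376.
Without Quanta: best allocation of the remaining 3 bidders over all 4 slots is Umbra→Slot 5 ($131), Ember→Slot 4 ($150), Nimbus→Slot 3 ($134), total $415.
VCG payment = (others' best without Quanta) − (others' welfare with Quanta) = 415 − 376 = $39.

Quanta pays $39.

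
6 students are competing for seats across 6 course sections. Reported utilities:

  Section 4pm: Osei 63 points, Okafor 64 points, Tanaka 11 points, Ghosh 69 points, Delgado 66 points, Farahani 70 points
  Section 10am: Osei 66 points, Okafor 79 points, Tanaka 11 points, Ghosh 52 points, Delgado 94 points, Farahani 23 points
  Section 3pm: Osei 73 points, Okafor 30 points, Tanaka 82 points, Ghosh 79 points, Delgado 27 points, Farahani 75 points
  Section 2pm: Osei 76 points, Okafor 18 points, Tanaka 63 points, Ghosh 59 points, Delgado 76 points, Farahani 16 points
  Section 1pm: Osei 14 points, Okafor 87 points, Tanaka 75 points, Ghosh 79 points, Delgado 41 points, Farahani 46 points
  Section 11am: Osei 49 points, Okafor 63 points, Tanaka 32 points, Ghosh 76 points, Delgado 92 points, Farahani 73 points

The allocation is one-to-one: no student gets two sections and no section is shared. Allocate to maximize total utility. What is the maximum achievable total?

Max total: 485 points

Optimal: Osei→Section 2pm (76 points), Okafor→Section 1pm (87 points), Tanaka→Section 3pm (82 points), Ghosh→Section 11am (76 points), Delgado→Section 10am (94 points), Farahani→Section 4pm (70 points) — total 76+87+82+76+94+70 = 485 points.
Next-best assignment: Osei→Section 2pm, Okafor→Section 1pm, Tanaka→Section 3pm, Ghosh→Section 4pm, Delgado→Section 10am, Farahani→Section 11am = 481 points.
Swapping Delgado↔Okafor (Delgado→Section 1pm 41 points, Okafor→Section 10am 79 points) loses 61.
Checked against all permutations: 485 points is optimal.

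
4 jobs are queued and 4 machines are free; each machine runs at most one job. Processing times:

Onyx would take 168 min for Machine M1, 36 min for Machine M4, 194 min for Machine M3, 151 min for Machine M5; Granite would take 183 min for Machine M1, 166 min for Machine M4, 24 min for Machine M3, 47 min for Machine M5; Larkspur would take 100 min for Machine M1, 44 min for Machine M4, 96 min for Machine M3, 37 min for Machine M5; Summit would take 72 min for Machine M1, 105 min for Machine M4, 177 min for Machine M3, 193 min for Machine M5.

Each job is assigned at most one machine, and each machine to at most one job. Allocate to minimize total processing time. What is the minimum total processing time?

Optimal: Onyx→Machine M4 (36 min), Granite→Machine M3 (24 min), Larkspur→Machine M5 (37 min), Summit→Machine M1 (72 min) — total 36+24+37+72 = 169 min.
No other one-to-one assignment undercuts 169 min.

Min total: 169 min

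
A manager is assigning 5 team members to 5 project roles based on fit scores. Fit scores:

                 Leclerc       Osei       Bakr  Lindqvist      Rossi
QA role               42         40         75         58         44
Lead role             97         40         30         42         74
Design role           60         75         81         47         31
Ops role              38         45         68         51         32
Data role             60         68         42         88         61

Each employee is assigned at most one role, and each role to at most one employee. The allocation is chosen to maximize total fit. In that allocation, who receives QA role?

Optimal: Leclerc→Lead role (97 pts), Osei→Design role (75 pts), Bakr→Ops role (68 pts), Lindqvist→Data role (88 pts), Rossi→QA role (44 pts) — total 97+75+68+88+44 = 372 pts.
Row-greedy (each employee in turn takes its best remaining role) gives 367 pts, worse by 5.
Next-best assignment: Leclerc→Lead role, Osei→Design role, Bakr→QA role, Lindqvist→Data role, Rossi→Ops role = 367 pts.
No other one-to-one assignment exceeds 372 pts.
Rossi's own top role is Lead role (74 pts), but forcing Rossi→Lead role and reassigning the rest optimally gives only 350 pts — worse by 22.

Rossi receives QA role.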